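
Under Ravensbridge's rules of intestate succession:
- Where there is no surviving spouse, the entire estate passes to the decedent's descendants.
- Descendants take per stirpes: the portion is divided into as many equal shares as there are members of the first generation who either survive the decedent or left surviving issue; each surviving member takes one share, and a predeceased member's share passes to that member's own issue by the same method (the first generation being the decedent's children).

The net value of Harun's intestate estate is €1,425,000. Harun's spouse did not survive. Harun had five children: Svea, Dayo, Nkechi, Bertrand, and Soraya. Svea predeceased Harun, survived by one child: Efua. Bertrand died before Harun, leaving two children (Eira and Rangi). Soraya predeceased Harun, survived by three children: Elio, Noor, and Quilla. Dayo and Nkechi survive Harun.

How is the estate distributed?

The entire €1,425,000 passes to the descendants.
That amount (€1,425,000) is divided into 5 shares of €285,000: Dayo and Nkechi each take €285,000; Svea's €285,000 share passes to Svea's issue; Bertrand's €285,000 share passes to Bertrand's issue; Soraya's €285,000 share passes to Soraya's issue.
Svea's share (€285,000) passes entirely to Efua.
Bertrand's share (€285,000) is divided into 2 shares of €142,500: Eira and Rangi each take €142,500.
Soraya's share (€285,000) is divided into 3 shares of €95,000: Elio, Noor, and Quilla each take €95,000.

Efua: €285,000; Dayo: €285,000; Nkechi: €285,000; Eira: €142,500; Rangi: €142,500; Elio: €95,000; Noor: €95,000; Quilla: €95,000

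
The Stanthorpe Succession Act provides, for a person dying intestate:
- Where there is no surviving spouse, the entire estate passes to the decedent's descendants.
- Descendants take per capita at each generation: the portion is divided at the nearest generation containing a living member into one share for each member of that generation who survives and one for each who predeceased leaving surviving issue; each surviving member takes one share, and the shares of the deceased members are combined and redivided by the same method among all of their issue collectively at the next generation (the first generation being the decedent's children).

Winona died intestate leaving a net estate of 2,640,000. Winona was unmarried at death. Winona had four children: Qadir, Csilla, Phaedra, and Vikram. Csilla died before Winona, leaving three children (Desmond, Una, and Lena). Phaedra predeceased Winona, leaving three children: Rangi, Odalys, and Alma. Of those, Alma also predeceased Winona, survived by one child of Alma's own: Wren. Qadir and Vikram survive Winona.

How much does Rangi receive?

Rangi receives 220,000.

The entire 2,640,000 passes to the descendants.
That amount (2,640,000) is divided at the children's generation into 4 shares of 660,000. Qadir and Vikram each take 660,000. The 2 shares of the deceased (Csilla and Phaedra) are combined into a pool of 1,320,000.
That pool (1,320,000) is divided at the grandchildren's generation into 6 shares of 220,000. Desmond, Una, Lena, Rangi, and Odalys each take 220,000. The remaining share for the deceased Alma (220,000) is carried to the next generation.
That pool (220,000) passes entirely to Wren, the sole taker at the great-grandchildren's generation.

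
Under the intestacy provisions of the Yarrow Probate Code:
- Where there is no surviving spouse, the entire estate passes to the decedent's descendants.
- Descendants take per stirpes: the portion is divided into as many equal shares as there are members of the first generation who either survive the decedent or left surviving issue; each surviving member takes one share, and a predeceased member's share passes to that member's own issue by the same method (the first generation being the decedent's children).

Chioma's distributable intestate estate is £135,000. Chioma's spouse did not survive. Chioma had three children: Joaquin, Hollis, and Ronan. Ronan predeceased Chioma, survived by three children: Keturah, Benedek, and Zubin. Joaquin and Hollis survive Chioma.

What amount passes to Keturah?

The entire £135,000 passes to the descendants.
That amount (£135,000) is divided into 3 shares of £45,000: Joaquin and Hollis each take £45,000; Ronan's £45,000 share passes to Ronan's issue.
Ronan's share (£45,000) is divided into 3 shares of £15,000: Keturah, Benedek, and Zubin each take £15,000.

Keturah receives £15,000.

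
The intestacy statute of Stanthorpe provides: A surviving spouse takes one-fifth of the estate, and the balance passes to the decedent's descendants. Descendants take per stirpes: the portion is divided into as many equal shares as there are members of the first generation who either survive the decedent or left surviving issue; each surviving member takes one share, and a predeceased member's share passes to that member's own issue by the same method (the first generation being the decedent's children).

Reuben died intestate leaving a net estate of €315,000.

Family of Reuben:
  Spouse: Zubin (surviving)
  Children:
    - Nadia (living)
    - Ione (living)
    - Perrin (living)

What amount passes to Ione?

Ione receives €84,000.

Zubin takes one-fifth of €315,000 = €63,000. The remaining €252,000 passes to the descendants.
The descendants' portion (€252,000) is divided into 3 shares of €84,000: Nadia, Ione, and Perrin each take €84,000.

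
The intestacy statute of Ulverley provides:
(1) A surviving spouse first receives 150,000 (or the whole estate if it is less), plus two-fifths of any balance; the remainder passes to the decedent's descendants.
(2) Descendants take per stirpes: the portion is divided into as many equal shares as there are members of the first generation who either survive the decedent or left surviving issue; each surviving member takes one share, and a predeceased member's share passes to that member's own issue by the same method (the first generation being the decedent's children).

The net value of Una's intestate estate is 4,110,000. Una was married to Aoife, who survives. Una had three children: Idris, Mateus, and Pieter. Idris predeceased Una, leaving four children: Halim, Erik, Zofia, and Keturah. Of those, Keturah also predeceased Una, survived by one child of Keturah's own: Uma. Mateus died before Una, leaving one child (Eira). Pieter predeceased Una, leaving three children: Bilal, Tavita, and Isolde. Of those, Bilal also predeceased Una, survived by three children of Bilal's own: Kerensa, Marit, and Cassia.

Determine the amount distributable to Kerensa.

Kerensa receives 88,000.

Aoife first takes 150,000, leaving a balance of 3,960,000. Aoife then takes two-fifths of the balance (1,584,000), for a total of 1,734,000. The remaining 2,376,000 passes to the descendants.
The descendants' portion (2,376,000) is divided into 3 shares of 792,000: Idris's 792,000 share passes to Idris's issue; Mateus's 792,000 share passes to Mateus's issue; Pieter's 792,000 share passes to Pieter's issue.
Idris's share (792,000) is divided into 4 shares of 198,000: Halim, Erik, and Zofia each take 198,000; Keturah's 198,000 share passes to Keturah's issue.
Keturah's share (198,000) passes entirely to Uma.
Mateus's share (792,000) passes entirely to Eira.
Pieter's share (792,000) is divided into 3 shares of 264,000: Tavita and Isolde each take 264,000; Bilal's 264,000 share passes to Bilal's issue.
Bilal's share (264,000) is divided into 3 shares of 88,000: Kerensa, Marit, and Cassia each take 88,000.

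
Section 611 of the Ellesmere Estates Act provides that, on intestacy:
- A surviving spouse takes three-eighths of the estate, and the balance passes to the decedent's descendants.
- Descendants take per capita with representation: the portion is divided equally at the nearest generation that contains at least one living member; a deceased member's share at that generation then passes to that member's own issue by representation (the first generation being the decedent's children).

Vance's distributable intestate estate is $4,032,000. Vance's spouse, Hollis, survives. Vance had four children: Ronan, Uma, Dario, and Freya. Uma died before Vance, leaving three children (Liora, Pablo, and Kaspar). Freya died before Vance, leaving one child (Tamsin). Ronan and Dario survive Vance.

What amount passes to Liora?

Liora receives $210,000.

Hollis takes three-eighths of $4,032,000 = $1,512,000. The remaining $2,520,000 passes to the descendants.
The descendants' portion ($2,520,000) is divided into 4 shares of $630,000: Ronan and Dario each take $630,000; Uma's $630,000 share passes to Uma's issue; Freya's $630,000 share passes to Freya's issue.
Uma's share ($630,000) is divided into 3 shares of $210,000: Liora, Pablo, and Kaspar each take $210,000.
Freya's share ($630,000) passes entirely to Tamsin.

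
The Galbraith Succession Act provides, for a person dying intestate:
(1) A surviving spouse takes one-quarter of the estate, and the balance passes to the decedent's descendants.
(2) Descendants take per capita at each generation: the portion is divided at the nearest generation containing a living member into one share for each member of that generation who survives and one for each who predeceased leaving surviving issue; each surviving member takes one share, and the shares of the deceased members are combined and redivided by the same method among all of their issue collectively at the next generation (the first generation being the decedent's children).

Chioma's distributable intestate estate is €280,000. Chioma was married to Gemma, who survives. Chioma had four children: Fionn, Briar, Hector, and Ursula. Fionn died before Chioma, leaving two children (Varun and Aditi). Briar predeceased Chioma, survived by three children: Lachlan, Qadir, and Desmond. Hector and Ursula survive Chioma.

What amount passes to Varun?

Gemma takes one-quarter of €280,000 = €70,000. The remaining €210,000 passes to the descendants.
The descendants' portion (€210,000) is divided at the children's generation into 4 shares of €52,500. Hector and Ursula each take €52,500. The 2 shares of the deceased (Fionn and Briar) are combined into a pool of €105,000.
That pool (€105,000) is divided at the grandchildren's generation equally among Varun, Aditi, Lachlan, Qadir, and Desmond: €21,000 each.

Varun receives €21,000.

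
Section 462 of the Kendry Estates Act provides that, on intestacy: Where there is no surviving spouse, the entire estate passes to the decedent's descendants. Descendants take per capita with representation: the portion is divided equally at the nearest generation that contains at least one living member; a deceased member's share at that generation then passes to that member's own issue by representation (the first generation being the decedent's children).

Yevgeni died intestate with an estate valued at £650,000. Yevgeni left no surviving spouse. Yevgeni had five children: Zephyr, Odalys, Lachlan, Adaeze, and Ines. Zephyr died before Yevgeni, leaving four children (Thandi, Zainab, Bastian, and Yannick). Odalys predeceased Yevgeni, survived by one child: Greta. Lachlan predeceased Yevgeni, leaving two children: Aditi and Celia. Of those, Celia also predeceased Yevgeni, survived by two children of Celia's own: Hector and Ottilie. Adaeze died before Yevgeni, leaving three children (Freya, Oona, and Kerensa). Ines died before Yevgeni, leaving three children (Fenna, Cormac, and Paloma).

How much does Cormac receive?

The entire £650,000 passes to the descendants.
No child survives, so the initial division is made at the grandchildren's generation.
That amount (£650,000) is divided into 13 shares of £50,000: Thandi, Zainab, Bastian, Yannick, Greta, Aditi, Freya, Oona, Kerensa, Fenna, Cormac, and Paloma each take £50,000; Celia's £50,000 share passes to Celia's issue.
Celia's share (£50,000) is divided into 2 shares of £25,000: Hector and Ottilie each take £25,000.

Cormac receives £50,000.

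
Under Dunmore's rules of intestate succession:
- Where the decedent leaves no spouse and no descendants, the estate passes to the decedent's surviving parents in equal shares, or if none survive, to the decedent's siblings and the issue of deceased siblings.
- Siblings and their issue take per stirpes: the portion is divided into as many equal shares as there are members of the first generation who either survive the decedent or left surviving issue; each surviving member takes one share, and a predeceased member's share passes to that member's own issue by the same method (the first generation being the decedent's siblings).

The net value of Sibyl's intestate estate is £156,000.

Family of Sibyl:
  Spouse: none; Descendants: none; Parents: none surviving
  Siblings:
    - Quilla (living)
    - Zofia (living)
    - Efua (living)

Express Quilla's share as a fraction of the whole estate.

Quilla receives 1/3 of the estate.

The entire £156,000 passes to the siblings and their issue.
That amount (£156,000) is divided into 3 shares of £52,000: Quilla, Zofia, and Efua each take £52,000.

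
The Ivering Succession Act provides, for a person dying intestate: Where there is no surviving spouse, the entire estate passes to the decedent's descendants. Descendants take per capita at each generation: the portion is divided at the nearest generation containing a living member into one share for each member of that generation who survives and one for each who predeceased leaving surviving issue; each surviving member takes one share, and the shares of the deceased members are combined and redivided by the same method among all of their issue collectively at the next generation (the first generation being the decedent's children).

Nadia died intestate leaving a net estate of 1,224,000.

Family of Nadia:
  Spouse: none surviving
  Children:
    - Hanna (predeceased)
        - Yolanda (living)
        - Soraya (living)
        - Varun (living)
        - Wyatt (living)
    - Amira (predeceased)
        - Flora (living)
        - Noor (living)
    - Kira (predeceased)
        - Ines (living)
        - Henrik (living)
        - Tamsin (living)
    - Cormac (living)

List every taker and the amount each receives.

Yolanda: 102,000; Soraya: 102,000; Varun: 102,000; Wyatt: 102,000; Flora: 102,000; Noor: 102,000; Ines: 102,000; Henrik: 102,000; Tamsin: 102,000; Cormac: 306,000

The entire 1,224,000 passes to the descendants.
That amount (1,224,000) is divided at the children's generation into 4 shares of 306,000. Cormac takes 306,000. The 3 shares of the deceased (Hanna, Amira, and Kira) are combined into a pool of 918,000.
That pool (918,000) is divided at the grandchildren's generation equally among Yolanda, Soraya, Varun, Wyatt, Flora, Noor, Ines, Henrik, and Tamsin: 102,000 each.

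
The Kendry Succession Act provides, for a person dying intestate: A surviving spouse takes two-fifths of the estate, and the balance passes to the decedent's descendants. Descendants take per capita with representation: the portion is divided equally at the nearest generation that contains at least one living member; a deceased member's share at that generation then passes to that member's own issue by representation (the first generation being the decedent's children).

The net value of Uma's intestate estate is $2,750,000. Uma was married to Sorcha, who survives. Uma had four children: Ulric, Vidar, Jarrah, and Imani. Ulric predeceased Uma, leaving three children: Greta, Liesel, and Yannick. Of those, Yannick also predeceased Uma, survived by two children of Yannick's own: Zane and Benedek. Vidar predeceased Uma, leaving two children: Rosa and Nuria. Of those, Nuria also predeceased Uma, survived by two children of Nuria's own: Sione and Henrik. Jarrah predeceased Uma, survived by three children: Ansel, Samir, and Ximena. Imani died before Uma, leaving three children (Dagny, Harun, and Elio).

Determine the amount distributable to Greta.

Sorcha takes two-fifths of $2,750,000 = $1,100,000. The remaining $1,650,000 passes to the descendants.
No child survives, so the initial division is made at the grandchildren's generation.
The descendants' portion ($1,650,000) is divided into 11 shares of $150,000: Greta, Liesel, Rosa, Ansel, Samir, Ximena, Dagny, Harun, and Elio each take $150,000; Yannick's $150,000 share passes to Yannick's issue; Nuria's $150,000 share passes to Nuria's issue.
Yannick's share ($150,000) is divided into 2 shares of $75,000: Zane and Benedek each take $75,000.
Nuria's share ($150,000) is divided into 2 shares of $75,000: Sione and Henrik each take $75,000.

Greta receives $150,000.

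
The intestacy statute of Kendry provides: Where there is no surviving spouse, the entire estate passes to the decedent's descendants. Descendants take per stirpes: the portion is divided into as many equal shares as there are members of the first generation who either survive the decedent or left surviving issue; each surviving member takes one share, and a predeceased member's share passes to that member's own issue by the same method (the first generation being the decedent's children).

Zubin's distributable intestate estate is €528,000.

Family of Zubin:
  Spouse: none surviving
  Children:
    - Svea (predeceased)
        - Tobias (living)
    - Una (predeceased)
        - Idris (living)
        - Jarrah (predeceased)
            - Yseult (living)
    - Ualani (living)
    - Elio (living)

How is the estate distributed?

Tobias: €132,000; Idris: €66,000; Yseult: €66,000; Ualani: €132,000; Elio: €132,000

The entire €528,000 passes to the descendants.
That amount (€528,000) is divided into 4 shares of €132,000: Ualani and Elio each take €132,000; Svea's €132,000 share passes to Svea's issue; Una's €132,000 share passes to Una's issue.
Svea's share (€132,000) passes entirely to Tobias.
Una's share (€132,000) is divided into 2 shares of €66,000: Idris takes €66,000; Jarrah's €66,000 share passes to Jarrah's issue.
Jarrah's share (€66,000) passes entirely to Yseult.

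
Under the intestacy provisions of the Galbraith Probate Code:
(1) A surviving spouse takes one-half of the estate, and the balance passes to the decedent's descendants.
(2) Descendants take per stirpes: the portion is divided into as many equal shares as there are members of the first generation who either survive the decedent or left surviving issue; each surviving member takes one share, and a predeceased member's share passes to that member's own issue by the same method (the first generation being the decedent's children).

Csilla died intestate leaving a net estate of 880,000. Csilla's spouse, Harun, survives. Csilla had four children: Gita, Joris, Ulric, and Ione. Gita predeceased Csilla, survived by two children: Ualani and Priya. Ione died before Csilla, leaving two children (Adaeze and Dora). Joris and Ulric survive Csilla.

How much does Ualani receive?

Harun takes one-half of 880,000 = 440,000. The remaining 440,000 passes to the descendants.
The descendants' portion (440,000) is divided into 4 shares of 110,000: Joris and Ulric each take 110,000; Gita's 110,000 share passes to Gita's issue; Ione's 110,000 share passes to Ione's issue.
Gita's share (110,000) is divided into 2 shares of 55,000: Ualani and Priya each take 55,000.
Ione's share (110,000) is divided into 2 shares of 55,000: Adaeze and Dora each take 55,000.

Ualani receives 55,000.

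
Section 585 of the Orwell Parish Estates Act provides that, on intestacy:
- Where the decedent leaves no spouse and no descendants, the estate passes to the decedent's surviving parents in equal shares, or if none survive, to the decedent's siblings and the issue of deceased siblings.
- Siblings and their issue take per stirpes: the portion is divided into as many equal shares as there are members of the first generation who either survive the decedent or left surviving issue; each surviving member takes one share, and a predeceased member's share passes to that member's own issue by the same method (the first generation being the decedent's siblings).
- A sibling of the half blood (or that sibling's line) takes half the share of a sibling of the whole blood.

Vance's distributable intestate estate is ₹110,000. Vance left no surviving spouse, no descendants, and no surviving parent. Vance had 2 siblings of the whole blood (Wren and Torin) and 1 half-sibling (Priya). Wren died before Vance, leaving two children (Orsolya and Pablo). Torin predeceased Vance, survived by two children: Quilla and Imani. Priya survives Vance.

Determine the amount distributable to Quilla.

Quilla receives ₹22,000.

The entire ₹110,000 passes to the siblings and their issue.
Counting each half-blood sibling's line as half a unit, there are 5/2 units in ₹110,000, so one unit is ₹44,000. Whole-blood lines (Wren and Torin) take ₹44,000 each; half-blood lines (Priya) take ₹22,000 each.
Wren's share (₹44,000) is divided into 2 shares of ₹22,000: Orsolya and Pablo each take ₹22,000.
Torin's share (₹44,000) is divided into 2 shares of ₹22,000: Quilla and Imani each take ₹22,000.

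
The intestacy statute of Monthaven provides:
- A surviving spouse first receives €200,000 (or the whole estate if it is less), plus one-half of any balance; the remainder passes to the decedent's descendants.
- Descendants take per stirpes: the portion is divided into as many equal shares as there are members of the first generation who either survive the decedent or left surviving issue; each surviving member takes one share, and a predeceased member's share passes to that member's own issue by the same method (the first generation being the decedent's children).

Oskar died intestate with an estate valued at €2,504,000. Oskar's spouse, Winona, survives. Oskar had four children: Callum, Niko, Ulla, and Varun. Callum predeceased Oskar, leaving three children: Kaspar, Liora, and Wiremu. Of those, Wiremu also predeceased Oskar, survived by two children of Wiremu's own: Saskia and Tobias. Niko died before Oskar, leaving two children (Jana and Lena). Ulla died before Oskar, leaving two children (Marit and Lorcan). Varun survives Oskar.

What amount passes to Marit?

Marit receives €144,000.

Winona first takes €200,000, leaving a balance of €2,304,000. Winona then takes one-half of the balance (€1,152,000), for a total of €1,352,000. The remaining €1,152,000 passes to the descendants.
The descendants' portion (€1,152,000) is divided into 4 shares of €288,000: Varun takes €288,000; Callum's €288,000 share passes to Callum's issue; Niko's €288,000 share passes to Niko's issue; Ulla's €288,000 share passes to Ulla's issue.
Callum's share (€288,000) is divided into 3 shares of €96,000: Kaspar and Liora each take €96,000; Wiremu's €96,000 share passes to Wiremu's issue.
Wiremu's share (€96,000) is divided into 2 shares of €48,000: Saskia and Tobias each take €48,000.
Niko's share (€288,000) is divided into 2 shares of €144,000: Jana and Lena each take €144,000.
Ulla's share (€288,000) is divided into 2 shares of €144,000: Marit and Lorcan each take €144,000.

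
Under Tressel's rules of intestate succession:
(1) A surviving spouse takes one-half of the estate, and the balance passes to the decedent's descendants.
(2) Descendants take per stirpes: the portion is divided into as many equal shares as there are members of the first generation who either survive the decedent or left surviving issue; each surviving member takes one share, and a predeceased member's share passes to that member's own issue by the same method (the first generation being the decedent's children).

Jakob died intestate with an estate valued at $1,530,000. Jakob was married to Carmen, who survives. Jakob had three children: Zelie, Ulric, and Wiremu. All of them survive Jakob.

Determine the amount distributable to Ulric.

Ulric receives $255,000.

Carmen takes one-half of $1,530,000 = $765,000. The remaining $765,000 passes to the descendants.
The descendants' portion ($765,000) is divided into 3 shares of $255,000: Zelie, Ulric, and Wiremu each take $255,000.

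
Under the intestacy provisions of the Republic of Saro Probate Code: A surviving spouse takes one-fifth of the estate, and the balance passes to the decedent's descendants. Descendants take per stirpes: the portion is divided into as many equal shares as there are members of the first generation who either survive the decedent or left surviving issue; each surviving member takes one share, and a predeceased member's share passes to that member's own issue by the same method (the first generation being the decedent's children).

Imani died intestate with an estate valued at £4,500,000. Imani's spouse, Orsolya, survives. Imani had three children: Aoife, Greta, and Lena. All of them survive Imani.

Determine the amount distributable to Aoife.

Orsolya takes one-fifth of £4,500,000 = £900,000. The remaining £3,600,000 passes to the descendants.
The descendants' portion (£3,600,000) is divided into 3 shares of £1,200,000: Aoife, Greta, and Lena each take £1,200,000.

Aoife receives £1,200,000.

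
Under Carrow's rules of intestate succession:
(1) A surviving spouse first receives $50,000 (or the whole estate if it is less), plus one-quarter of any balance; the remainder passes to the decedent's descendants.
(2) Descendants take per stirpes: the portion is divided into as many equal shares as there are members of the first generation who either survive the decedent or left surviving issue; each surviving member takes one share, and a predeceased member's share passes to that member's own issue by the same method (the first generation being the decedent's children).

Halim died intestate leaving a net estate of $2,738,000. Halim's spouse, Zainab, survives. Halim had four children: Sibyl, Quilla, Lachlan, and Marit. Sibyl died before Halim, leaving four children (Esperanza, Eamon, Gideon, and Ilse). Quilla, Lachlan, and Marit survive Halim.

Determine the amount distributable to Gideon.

Zainab first takes $50,000, leaving a balance of $2,688,000. Zainab then takes one-quarter of the balance ($672,000), for a total of $722,000. The remaining $2,016,000 passes to the descendants.
The descendants' portion ($2,016,000) is divided into 4 shares of $504,000: Quilla, Lachlan, and Marit each take $504,000; Sibyl's $504,000 share passes to Sibyl's issue.
Sibyl's share ($504,000) is divided into 4 shares of $126,000: Esperanza, Eamon, Gideon, and Ilse each take $126,000.

Gideon receives $126,000.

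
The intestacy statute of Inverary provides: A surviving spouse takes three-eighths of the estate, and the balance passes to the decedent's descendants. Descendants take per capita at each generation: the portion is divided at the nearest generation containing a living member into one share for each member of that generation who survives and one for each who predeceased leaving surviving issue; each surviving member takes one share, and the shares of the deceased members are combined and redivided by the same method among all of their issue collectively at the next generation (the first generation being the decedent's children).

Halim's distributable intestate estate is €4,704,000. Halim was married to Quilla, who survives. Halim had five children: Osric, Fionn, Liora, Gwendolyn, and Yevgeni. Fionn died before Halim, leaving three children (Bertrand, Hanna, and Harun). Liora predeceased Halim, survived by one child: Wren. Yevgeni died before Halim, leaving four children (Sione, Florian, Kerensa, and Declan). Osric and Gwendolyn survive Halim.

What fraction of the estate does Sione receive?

Sione receives 3/64 of the estate.

Quilla takes three-eighths of €4,704,000 = €1,764,000. The remaining €2,940,000 passes to the descendants.
The descendants' portion (€2,940,000) is divided at the children's generation into 5 shares of €588,000. Osric and Gwendolyn each take €588,000. The 3 shares of the deceased (Fionn, Liora, and Yevgeni) are combined into a pool of €1,764,000.
That pool (€1,764,000) is divided at the grandchildren's generation equally among Bertrand, Hanna, Harun, Wren, Sione, Florian, Kerensa, and Declan: €220,500 each.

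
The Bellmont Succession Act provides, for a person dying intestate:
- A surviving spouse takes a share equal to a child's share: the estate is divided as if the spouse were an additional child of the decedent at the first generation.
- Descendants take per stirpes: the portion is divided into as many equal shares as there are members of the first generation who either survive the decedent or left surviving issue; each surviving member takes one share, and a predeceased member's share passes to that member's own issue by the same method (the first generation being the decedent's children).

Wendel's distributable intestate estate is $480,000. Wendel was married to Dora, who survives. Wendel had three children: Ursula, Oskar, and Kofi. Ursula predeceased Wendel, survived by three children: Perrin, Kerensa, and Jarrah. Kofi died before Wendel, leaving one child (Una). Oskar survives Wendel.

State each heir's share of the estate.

The spouse counts as an additional share at the children's level, so there are 4 primary shares of $120,000. Dora takes one such share ($120,000).
The children's combined portion ($360,000) is divided into 3 shares of $120,000: Oskar takes $120,000; Ursula's $120,000 share passes to Ursula's issue; Kofi's $120,000 share passes to Kofi's issue.
Ursula's share ($120,000) is divided into 3 shares of $40,000: Perrin, Kerensa, and Jarrah each take $40,000.
Kofi's share ($120,000) passes entirely to Una.

Dora: $120,000; Perrin: $40,000; Kerensa: $40,000; Jarrah: $40,000; Oskar: $120,000; Una: $120,000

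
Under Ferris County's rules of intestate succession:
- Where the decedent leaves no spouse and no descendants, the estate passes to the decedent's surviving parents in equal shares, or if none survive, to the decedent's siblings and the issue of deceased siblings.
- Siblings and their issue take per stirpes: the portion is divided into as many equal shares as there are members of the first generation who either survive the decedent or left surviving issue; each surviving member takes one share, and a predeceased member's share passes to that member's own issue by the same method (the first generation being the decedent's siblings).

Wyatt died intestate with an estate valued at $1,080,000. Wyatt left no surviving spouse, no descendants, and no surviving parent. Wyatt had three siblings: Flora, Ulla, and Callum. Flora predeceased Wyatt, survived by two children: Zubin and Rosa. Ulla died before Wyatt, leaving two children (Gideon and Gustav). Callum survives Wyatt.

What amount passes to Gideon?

The entire $1,080,000 passes to the siblings and their issue.
That amount ($1,080,000) is divided into 3 shares of $360,000: Callum takes $360,000; Flora's $360,000 share passes to Flora's issue; Ulla's $360,000 share passes to Ulla's issue.
Flora's share ($360,000) is divided into 2 shares of $180,000: Zubin and Rosa each take $180,000.
Ulla's share ($360,000) is divided into 2 shares of $180,000: Gideon and Gustav each take $180,000.

Gideon receives $180,000.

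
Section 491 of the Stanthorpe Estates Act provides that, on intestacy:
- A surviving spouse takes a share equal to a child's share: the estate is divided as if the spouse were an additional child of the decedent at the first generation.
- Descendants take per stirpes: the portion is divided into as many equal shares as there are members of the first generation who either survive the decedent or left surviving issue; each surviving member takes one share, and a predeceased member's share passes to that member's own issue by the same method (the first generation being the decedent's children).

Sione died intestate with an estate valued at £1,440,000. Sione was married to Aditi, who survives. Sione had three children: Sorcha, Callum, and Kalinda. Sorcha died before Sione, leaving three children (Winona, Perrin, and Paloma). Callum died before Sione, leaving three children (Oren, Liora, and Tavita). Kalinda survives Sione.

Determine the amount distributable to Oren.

The spouse counts as an additional share at the children's level, so there are 4 primary shares of £360,000. Aditi takes one such share (£360,000).
The children's combined portion (£1,080,000) is divided into 3 shares of £360,000: Kalinda takes £360,000; Sorcha's £360,000 share passes to Sorcha's issue; Callum's £360,000 share passes to Callum's issue.
Sorcha's share (£360,000) is divided into 3 shares of £120,000: Winona, Perrin, and Paloma each take £120,000.
Callum's share (£360,000) is divided into 3 shares of £120,000: Oren, Liora, and Tavita each take £120,000.

Oren receives £120,000.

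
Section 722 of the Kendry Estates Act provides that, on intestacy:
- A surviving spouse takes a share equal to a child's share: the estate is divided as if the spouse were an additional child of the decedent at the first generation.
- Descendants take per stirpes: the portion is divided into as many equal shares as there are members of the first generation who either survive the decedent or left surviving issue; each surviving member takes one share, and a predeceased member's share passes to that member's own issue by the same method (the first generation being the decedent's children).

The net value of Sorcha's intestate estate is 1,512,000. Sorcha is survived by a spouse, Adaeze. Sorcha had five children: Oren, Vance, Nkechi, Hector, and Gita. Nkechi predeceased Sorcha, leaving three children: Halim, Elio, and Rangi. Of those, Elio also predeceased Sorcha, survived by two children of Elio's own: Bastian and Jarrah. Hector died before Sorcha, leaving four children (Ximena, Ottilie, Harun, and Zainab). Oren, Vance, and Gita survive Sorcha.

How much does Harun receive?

Harun receives 63,000.

The spouse counts as an additional share at the children's level, so there are 6 primary shares of 252,000. Adaeze takes one such share (252,000).
The children's combined portion (1,260,000) is divided into 5 shares of 252,000: Oren, Vance, and Gita each take 252,000; Nkechi's 252,000 share passes to Nkechi's issue; Hector's 252,000 share passes to Hector's issue.
Nkechi's share (252,000) is divided into 3 shares of 84,000: Halim and Rangi each take 84,000; Elio's 84,000 share passes to Elio's issue.
Elio's share (84,000) is divided into 2 shares of 42,000: Bastian and Jarrah each take 42,000.
Hector's share (252,000) is divided into 4 shares of 63,000: Ximena, Ottilie, Harun, and Zainab each take 63,000.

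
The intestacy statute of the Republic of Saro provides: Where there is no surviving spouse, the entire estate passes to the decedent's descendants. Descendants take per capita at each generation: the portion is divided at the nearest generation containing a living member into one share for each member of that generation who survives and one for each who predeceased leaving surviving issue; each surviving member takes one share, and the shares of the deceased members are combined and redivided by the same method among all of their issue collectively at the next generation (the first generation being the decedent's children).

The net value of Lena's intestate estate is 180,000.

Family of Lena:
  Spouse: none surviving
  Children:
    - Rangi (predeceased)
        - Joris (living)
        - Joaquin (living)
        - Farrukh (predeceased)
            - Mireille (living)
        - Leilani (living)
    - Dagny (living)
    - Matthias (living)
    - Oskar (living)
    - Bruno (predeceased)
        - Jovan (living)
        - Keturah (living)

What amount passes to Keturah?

The entire 180,000 passes to the descendants.
That amount (180,000) is divided at the children's generation into 5 shares of 36,000. Dagny, Matthias, and Oskar each take 36,000. The 2 shares of the deceased (Rangi and Bruno) are combined into a pool of 72,000.
That pool (72,000) is divided at the grandchildren's generation into 6 shares of 12,000. Joris, Joaquin, Leilani, Jovan, and Keturah each take 12,000. The remaining share for the deceased Farrukh (12,000) is carried to the next generation.
That pool (12,000) passes entirely to Mireille, the sole taker at the great-grandchildren's generation.

Keturah receives 12,000.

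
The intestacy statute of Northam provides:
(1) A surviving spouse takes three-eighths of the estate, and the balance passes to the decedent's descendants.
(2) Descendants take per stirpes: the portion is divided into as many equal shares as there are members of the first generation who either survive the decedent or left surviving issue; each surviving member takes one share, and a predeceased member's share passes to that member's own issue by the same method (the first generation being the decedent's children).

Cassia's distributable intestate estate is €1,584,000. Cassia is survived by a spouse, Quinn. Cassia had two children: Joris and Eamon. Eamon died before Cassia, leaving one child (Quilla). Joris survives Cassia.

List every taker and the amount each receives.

Quinn takes three-eighths of €1,584,000 = €594,000. The remaining €990,000 passes to the descendants.
The descendants' portion (€990,000) is divided into 2 shares of €495,000: Joris takes €495,000; Eamon's €495,000 share passes to Eamon's issue.
Eamon's share (€495,000) passes entirely to Quilla.

Quinn: €594,000; Joris: €495,000; Quilla: €495,000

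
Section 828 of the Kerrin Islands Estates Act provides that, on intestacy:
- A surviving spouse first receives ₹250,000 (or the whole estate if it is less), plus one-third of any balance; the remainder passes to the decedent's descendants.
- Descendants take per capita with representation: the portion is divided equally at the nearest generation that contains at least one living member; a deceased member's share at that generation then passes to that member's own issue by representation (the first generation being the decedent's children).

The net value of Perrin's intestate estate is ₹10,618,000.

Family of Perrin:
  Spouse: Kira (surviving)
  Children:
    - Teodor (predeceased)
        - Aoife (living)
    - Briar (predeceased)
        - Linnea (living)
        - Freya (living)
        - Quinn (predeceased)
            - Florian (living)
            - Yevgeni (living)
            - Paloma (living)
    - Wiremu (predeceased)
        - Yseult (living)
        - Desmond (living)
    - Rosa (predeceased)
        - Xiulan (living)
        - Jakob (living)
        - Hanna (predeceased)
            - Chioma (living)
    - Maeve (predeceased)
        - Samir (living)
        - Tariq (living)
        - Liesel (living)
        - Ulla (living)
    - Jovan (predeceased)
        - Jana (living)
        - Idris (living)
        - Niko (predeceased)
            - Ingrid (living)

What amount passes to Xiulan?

Kira first takes ₹250,000, leaving a balance of ₹10,368,000. Kira then takes one-third of the balance (₹3,456,000), for a total of ₹3,706,000. The remaining ₹6,912,000 passes to the descendants.
No child survives, so the initial division is made at the grandchildren's generation.
The descendants' portion (₹6,912,000) is divided into 16 shares of ₹432,000: Aoife, Linnea, Freya, Yseult, Desmond, Xiulan, Jakob, Samir, Tariq, Liesel, Ulla, Jana, and Idris each take ₹432,000; Quinn's ₹432,000 share passes to Quinn's issue; Hanna's ₹432,000 share passes to Hanna's issue; Niko's ₹432,000 share passes to Niko's issue.
Quinn's share (₹432,000) is divided into 3 shares of ₹144,000: Florian, Yevgeni, and Paloma each take ₹144,000.
Hanna's share (₹432,000) passes entirely to Chioma.
Niko's share (₹432,000) passes entirely to Ingrid.

Xiulan receives ₹432,000.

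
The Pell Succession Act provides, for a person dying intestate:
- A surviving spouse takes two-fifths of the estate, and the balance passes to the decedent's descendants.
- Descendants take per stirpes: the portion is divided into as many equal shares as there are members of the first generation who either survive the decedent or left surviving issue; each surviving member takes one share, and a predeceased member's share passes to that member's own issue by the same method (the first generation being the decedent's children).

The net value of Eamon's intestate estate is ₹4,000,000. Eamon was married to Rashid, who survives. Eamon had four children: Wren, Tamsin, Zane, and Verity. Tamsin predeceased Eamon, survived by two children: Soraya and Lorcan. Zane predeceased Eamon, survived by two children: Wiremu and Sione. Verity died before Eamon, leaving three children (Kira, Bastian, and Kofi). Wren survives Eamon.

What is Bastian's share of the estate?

Rashid takes two-fifths of ₹4,000,000 = ₹1,600,000. The remaining ₹2,400,000 passes to the descendants.
The descendants' portion (₹2,400,000) is divided into 4 shares of ₹600,000: Wren takes ₹600,000; Tamsin's ₹600,000 share passes to Tamsin's issue; Zane's ₹600,000 share passes to Zane's issue; Verity's ₹600,000 share passes to Verity's issue.
Tamsin's share (₹600,000) is divided into 2 shares of ₹300,000: Soraya and Lorcan each take ₹300,000.
Zane's share (₹600,000) is divided into 2 shares of ₹300,000: Wiremu and Sione each take ₹300,000.
Verity's share (₹600,000) is divided into 3 shares of ₹200,000: Kira, Bastian, and Kofi each take ₹200,000.

Bastian receives ₹200,000.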